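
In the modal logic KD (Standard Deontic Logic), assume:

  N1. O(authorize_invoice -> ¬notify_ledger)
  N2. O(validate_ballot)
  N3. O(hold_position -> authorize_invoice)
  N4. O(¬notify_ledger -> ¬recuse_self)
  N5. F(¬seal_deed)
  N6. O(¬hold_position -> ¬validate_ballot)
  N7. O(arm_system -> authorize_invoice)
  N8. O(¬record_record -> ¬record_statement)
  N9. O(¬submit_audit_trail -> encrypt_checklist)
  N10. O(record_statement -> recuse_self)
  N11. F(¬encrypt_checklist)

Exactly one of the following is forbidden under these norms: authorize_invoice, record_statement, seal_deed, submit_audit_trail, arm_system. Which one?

Premise 2 gives O(validate_ballot).
The contrapositive of premise 6 (O(¬hold_position -> ¬validate_ballot)) is O(validate_ballot -> hold_position), and O(validate_ballot) is already established, so O(hold_position).
Premise 3 is O(hold_position -> authorize_invoice); since O(hold_position), deontic closure gives O(authorize_invoice).
From O(authorize_invoice) and premise 1, O(authorize_invoice -> ¬notify_ledger), we obtain O(¬notify_ledger).
Premise 4 is O(¬notify_ledger -> ¬recuse_self); since O(¬notify_ledger), deontic closure gives O(¬recuse_self).
The contrapositive of premise 10 (O(record_statement -> recuse_self)) is O(¬recuse_self -> ¬record_statement), and O(¬recuse_self) is already established, so O(¬record_statement).
So O(¬record_statement) holds, i.e. record_statement is forbidden. None of the other listed options is forbidden under the premises.

record_statement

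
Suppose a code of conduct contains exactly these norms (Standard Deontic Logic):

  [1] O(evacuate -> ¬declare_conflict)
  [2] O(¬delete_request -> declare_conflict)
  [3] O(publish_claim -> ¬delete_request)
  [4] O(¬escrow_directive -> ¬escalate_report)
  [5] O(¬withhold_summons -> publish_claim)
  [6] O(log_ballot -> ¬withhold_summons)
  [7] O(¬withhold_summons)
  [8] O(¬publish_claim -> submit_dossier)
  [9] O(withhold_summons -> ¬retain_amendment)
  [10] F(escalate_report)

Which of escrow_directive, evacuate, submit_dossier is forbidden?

evacuate

Premise 7 states O(¬withhold_summons) outright.
From O(¬withhold_summons) and premise 5, O(¬withhold_summons -> publish_claim), we obtain O(publish_claim).
With premise 3, O(publish_claim -> ¬delete_request), the K-axiom yields O(¬delete_request).
With premise 2, O(¬delete_request -> declare_conflict), the K-axiom yields O(declare_conflict).
The contrapositive of premise 1 (O(evacuate -> ¬declare_conflict)) is O(declare_conflict -> ¬evacuate), and O(declare_conflict) is already established, so O(¬evacuate).
So O(¬evacuate) holds, i.e. evacuate is forbidden. None of the other listed options is forbidden under the premises.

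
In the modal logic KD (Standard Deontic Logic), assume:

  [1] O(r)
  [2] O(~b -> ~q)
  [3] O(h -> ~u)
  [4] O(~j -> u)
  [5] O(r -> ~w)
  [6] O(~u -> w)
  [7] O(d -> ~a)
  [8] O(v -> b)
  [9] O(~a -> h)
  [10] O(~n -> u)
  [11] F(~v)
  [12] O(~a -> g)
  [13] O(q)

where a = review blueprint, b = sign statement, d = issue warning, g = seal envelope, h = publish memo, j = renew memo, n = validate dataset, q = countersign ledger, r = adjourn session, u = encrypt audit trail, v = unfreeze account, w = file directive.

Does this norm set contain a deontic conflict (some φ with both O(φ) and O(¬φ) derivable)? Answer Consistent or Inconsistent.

Consistent

Premise 2 is O(~b -> ~q), but O(~b) is not derivable from the premises, so it does not yield O(~q).
So O(~q) is not derivable, and the apparent clash with O(q) does not arise.
A world satisfying every obligation exists (e.g. a=true, b=true, d=false, g=false, h=false, j=false, n=false, q=true, r=true, u=true, v=true, w=false); no atom is both obligatory and forbidden, so the set is consistent.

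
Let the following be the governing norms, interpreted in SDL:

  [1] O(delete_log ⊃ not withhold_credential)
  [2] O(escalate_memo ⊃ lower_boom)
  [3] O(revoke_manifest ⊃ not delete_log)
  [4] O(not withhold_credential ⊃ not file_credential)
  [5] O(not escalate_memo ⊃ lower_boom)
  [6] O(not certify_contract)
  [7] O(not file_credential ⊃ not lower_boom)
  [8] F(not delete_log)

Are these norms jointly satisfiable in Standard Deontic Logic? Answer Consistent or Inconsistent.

By case analysis on not escalate_memo: premise 5 gives O(not escalate_memo ⊃ lower_boom) and premise 2 gives O(escalate_memo ⊃ lower_boom), so O(lower_boom) either way.
Premise 7 is O(not file_credential ⊃ not lower_boom); contrapositively O(lower_boom ⊃ file_credential). Since O(lower_boom) holds, K gives O(file_credential).
Premise 4 is O(not withhold_credential ⊃ not file_credential); contrapositively O(file_credential ⊃ withhold_credential). Since O(file_credential) holds, K gives O(withhold_credential).
Premise 1, O(delete_log ⊃ not withhold_credential), contraposes to O(withhold_credential ⊃ not delete_log); with O(withhold_credential) we get O(not delete_log).
But premise 8, F(not delete_log), means O(delete_log).
We now have both O(not delete_log) and O(delete_log) — delete_log is simultaneously obligatory and forbidden, violating the D-axiom.

Inconsistent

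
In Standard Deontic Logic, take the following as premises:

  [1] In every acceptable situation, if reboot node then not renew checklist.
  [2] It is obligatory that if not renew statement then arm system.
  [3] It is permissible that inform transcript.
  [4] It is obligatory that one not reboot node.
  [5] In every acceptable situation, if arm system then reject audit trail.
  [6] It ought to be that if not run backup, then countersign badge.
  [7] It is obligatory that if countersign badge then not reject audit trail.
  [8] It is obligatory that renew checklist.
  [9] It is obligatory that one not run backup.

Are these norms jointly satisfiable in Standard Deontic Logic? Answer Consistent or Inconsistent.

Consistent

Premise 1 is O(reboot_node → ¬renew_checklist), but O(reboot_node) is not derivable from the premises, so it does not yield O(¬renew_checklist).
So O(¬renew_checklist) is not derivable, and the apparent clash with O(renew_checklist) does not arise.
A world satisfying every obligation exists (e.g. arm_system=false, countersign_badge=true, inform_transcript=false, reboot_node=false, reject_audit_trail=false, renew_checklist=true, renew_statement=true, run_backup=false); no atom is both obligatory and forbidden, so the set is consistent.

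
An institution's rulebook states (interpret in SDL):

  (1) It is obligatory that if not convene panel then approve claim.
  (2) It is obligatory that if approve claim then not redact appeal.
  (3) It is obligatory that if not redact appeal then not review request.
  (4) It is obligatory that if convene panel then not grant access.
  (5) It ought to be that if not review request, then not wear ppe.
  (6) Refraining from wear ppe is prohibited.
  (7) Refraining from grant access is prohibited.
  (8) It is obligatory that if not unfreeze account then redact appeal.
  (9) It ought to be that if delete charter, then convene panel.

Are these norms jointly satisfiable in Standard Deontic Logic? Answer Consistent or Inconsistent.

Premise 6 is F(¬wear_ppe), i.e. O(wear_ppe).
The contrapositive of premise 5 (O(¬review_request → ¬wear_ppe)) is O(wear_ppe → review_request), and O(wear_ppe) is already established, so O(review_request).
Premise 3 is O(¬redact_appeal → ¬review_request); contrapositively O(review_request → redact_appeal). Since O(review_request) holds, K gives O(redact_appeal).
The contrapositive of premise 2 (O(approve_claim → ¬redact_appeal)) is O(redact_appeal → ¬approve_claim), and O(redact_appeal) is already established, so O(¬approve_claim).
Premise 1, O(¬convene_panel → approve_claim), contraposes to O(¬approve_claim → convene_panel); with O(¬approve_claim) we get O(convene_panel).
Premise 4 is O(convene_panel → ¬grant_access); since O(convene_panel), deontic closure gives O(¬grant_access).
However, F(¬grant_access) at premise 7 amounts to O(grant_access).
We now have both O(¬grant_access) and O(grant_access) — grant_access is simultaneously obligatory and forbidden, violating the D-axiom.

Inconsistent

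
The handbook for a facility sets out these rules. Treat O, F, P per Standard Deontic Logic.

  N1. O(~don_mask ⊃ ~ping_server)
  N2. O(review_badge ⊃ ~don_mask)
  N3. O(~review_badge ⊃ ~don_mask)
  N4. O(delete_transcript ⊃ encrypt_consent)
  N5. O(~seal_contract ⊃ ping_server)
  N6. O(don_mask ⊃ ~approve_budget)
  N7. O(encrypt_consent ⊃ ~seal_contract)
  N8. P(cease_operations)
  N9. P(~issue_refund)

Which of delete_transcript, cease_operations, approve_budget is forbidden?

delete_transcript

By case analysis on ~review_badge: premise 3 gives O(~review_badge ⊃ ~don_mask) and premise 2 gives O(review_badge ⊃ ~don_mask), so O(~don_mask) either way.
Applying K to premise 1 (O(~don_mask ⊃ ~ping_server)) and O(~don_mask) yields O(~ping_server).
Premise 5, O(~seal_contract ⊃ ping_server), contraposes to O(~ping_server ⊃ seal_contract); with O(~ping_server) we get O(seal_contract).
The contrapositive of premise 7 (O(encrypt_consent ⊃ ~seal_contract)) is O(seal_contract ⊃ ~encrypt_consent), and O(seal_contract) is already established, so O(~encrypt_consent).
The contrapositive of premise 4 (O(delete_transcript ⊃ encrypt_consent)) is O(~encrypt_consent ⊃ ~delete_transcript), and O(~encrypt_consent) is already established, so O(~delete_transcript).
So O(~delete_transcript) holds, i.e. delete_transcript is forbidden. None of the other listed options is forbidden under the premises.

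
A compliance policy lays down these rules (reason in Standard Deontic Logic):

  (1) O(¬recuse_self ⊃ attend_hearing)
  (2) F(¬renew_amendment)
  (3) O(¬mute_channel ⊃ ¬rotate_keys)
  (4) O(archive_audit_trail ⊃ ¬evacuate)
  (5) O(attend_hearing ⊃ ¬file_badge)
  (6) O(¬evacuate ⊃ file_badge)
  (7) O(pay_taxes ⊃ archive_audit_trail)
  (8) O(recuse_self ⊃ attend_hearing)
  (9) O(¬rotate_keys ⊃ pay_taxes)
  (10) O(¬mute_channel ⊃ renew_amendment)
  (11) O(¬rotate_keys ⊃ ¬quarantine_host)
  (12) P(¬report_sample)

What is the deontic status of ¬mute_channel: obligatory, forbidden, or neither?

Forbidden

By case analysis on ¬recuse_self: premise 1 gives O(¬recuse_self ⊃ attend_hearing) and premise 8 gives O(recuse_self ⊃ attend_hearing), so O(attend_hearing) either way.
With premise 5, O(attend_hearing ⊃ ¬file_badge), the K-axiom yields O(¬file_badge).
Premise 6 is O(¬evacuate ⊃ file_badge); contrapositively O(¬file_badge ⊃ evacuate). Since O(¬file_badge) holds, K gives O(evacuate).
Premise 4 is O(archive_audit_trail ⊃ ¬evacuate); contrapositively O(evacuate ⊃ ¬archive_audit_trail). Since O(evacuate) holds, K gives O(¬archive_audit_trail).
The contrapositive of premise 7 (O(pay_taxes ⊃ archive_audit_trail)) is O(¬archive_audit_trail ⊃ ¬pay_taxes), and O(¬archive_audit_trail) is already established, so O(¬pay_taxes).
Premise 9 is O(¬rotate_keys ⊃ pay_taxes); contrapositively O(¬pay_taxes ⊃ rotate_keys). Since O(¬pay_taxes) holds, K gives O(rotate_keys).
Premise 3 is O(¬mute_channel ⊃ ¬rotate_keys); contrapositively O(rotate_keys ⊃ mute_channel). Since O(rotate_keys) holds, K gives O(mute_channel).
Premises 2, 10, 11, 12 do not contribute to this derivation.
Thus O(mute_channel), which is F(¬mute_channel): ¬mute_channel is forbidden.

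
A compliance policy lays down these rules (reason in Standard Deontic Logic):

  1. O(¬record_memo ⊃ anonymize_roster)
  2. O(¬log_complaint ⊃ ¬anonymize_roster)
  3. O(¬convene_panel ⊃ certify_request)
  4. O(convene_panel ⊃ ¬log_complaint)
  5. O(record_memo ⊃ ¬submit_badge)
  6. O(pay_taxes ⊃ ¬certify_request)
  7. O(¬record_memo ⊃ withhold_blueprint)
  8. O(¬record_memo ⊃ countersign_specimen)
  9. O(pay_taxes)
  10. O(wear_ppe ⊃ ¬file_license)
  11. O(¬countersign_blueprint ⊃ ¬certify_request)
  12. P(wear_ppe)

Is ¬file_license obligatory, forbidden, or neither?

Premise 10 is O(wear_ppe ⊃ ¬file_license), but O(wear_ppe) is not derivable from the premises (the permission P(wear_ppe) asserts only ¬O(¬wear_ppe), not O(wear_ppe)), so it does not yield O(¬file_license).
No premise or chain of K-axiom applications forces O(¬file_license), and none forces O(file_license). So ¬file_license is neither obligatory nor forbidden under these norms.

Neither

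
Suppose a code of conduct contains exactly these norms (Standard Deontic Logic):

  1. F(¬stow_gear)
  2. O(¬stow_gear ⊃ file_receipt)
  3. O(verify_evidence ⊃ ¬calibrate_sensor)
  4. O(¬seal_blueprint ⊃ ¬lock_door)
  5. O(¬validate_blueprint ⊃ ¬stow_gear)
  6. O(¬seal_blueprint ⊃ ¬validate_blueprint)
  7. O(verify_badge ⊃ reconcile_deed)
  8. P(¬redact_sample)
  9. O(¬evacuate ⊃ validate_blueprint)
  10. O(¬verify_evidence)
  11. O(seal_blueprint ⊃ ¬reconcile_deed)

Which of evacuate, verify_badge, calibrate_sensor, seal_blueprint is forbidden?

verify_badge

Premise 1 is F(¬stow_gear), i.e. O(stow_gear).
Premise 5 is O(¬validate_blueprint ⊃ ¬stow_gear); contrapositively O(stow_gear ⊃ validate_blueprint). Since O(stow_gear) holds, K gives O(validate_blueprint).
Premise 6, O(¬seal_blueprint ⊃ ¬validate_blueprint), contraposes to O(validate_blueprint ⊃ seal_blueprint); with O(validate_blueprint) we get O(seal_blueprint).
Applying K to premise 11 (O(seal_blueprint ⊃ ¬reconcile_deed)) and O(seal_blueprint) yields O(¬reconcile_deed).
The contrapositive of premise 7 (O(verify_badge ⊃ reconcile_deed)) is O(¬reconcile_deed ⊃ ¬verify_badge), and O(¬reconcile_deed) is already established, so O(¬verify_badge).
So O(¬verify_badge) holds, i.e. verify_badge is forbidden. None of the other listed options is forbidden under the premises.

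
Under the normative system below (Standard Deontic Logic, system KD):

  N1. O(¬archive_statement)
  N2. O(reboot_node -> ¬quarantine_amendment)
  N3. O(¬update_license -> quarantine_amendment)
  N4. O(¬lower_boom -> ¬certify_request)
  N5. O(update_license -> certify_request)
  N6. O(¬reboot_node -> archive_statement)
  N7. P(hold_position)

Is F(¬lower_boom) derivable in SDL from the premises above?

From premise 1 we have O(¬archive_statement).
The contrapositive of premise 6 (O(¬reboot_node -> archive_statement)) is O(¬archive_statement -> reboot_node), and O(¬archive_statement) is already established, so O(reboot_node).
From O(reboot_node) and premise 2, O(reboot_node -> ¬quarantine_amendment), we obtain O(¬quarantine_amendment).
Premise 3, O(¬update_license -> quarantine_amendment), contraposes to O(¬quarantine_amendment -> update_license); with O(¬quarantine_amendment) we get O(update_license).
With premise 5, O(update_license -> certify_request), the K-axiom yields O(certify_request).
The contrapositive of premise 4 (O(¬lower_boom -> ¬certify_request)) is O(certify_request -> lower_boom), and O(certify_request) is already established, so O(lower_boom).
Premise 7 does not contribute to this derivation.
So O(lower_boom) holds, i.e. F(¬lower_boom). The claim follows.

Yes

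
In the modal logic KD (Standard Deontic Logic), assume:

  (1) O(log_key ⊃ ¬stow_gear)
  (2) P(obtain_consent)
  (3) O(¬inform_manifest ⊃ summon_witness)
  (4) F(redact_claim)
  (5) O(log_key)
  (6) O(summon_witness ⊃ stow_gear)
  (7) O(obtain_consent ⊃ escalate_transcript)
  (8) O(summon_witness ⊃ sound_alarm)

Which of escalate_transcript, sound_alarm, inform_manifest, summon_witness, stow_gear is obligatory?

inform_manifest

Premise 5 gives O(log_key).
Applying K to premise 1 (O(log_key ⊃ ¬stow_gear)) and O(log_key) yields O(¬stow_gear).
The contrapositive of premise 6 (O(summon_witness ⊃ stow_gear)) is O(¬stow_gear ⊃ ¬summon_witness), and O(¬stow_gear) is already established, so O(¬summon_witness).
Premise 3 is O(¬inform_manifest ⊃ summon_witness); contrapositively O(¬summon_witness ⊃ inform_manifest). Since O(¬summon_witness) holds, K gives O(inform_manifest).
So O(inform_manifest) holds — inform_manifest is obligatory. None of the other listed options is made obligatory by any chain of premises.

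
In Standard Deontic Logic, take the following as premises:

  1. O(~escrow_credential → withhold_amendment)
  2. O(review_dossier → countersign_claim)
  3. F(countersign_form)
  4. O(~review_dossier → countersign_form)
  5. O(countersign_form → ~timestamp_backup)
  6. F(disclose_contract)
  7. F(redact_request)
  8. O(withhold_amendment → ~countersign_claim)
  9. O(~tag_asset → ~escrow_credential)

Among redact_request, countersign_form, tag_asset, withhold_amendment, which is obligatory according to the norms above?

tag_asset

F(countersign_form) at premise 3 means O(~countersign_form).
Premise 4, O(~review_dossier → countersign_form), contraposes to O(~countersign_form → review_dossier); with O(~countersign_form) we get O(review_dossier).
From O(review_dossier) and premise 2, O(review_dossier → countersign_claim), we obtain O(countersign_claim).
Premise 8 is O(withhold_amendment → ~countersign_claim); contrapositively O(countersign_claim → ~withhold_amendment). Since O(countersign_claim) holds, K gives O(~withhold_amendment).
Premise 1 is O(~escrow_credential → withhold_amendment); contrapositively O(~withhold_amendment → escrow_credential). Since O(~withhold_amendment) holds, K gives O(escrow_credential).
The contrapositive of premise 9 (O(~tag_asset → ~escrow_credential)) is O(escrow_credential → tag_asset), and O(escrow_credential) is already established, so O(tag_asset).
So O(tag_asset) holds — tag_asset is obligatory. None of the other listed options is made obligatory by any chain of premises.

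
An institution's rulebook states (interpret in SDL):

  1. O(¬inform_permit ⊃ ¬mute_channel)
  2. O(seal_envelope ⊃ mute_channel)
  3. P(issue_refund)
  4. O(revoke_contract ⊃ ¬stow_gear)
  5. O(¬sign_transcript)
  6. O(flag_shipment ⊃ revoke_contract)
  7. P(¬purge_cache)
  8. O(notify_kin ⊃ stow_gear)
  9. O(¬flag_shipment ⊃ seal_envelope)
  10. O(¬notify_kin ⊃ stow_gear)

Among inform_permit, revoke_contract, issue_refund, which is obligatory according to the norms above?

inform_permit

Premises 8 and 10 cover both cases: O(notify_kin ⊃ stow_gear) and O(¬notify_kin ⊃ stow_gear). Since notify_kin ∨ ¬notify_kin is a tautology, O(stow_gear) follows.
Premise 4, O(revoke_contract ⊃ ¬stow_gear), contraposes to O(stow_gear ⊃ ¬revoke_contract); with O(stow_gear) we get O(¬revoke_contract).
The contrapositive of premise 6 (O(flag_shipment ⊃ revoke_contract)) is O(¬revoke_contract ⊃ ¬flag_shipment), and O(¬revoke_contract) is already established, so O(¬flag_shipment).
Applying K to premise 9 (O(¬flag_shipment ⊃ seal_envelope)) and O(¬flag_shipment) yields O(seal_envelope).
With premise 2, O(seal_envelope ⊃ mute_channel), the K-axiom yields O(mute_channel).
Premise 1 is O(¬inform_permit ⊃ ¬mute_channel); contrapositively O(mute_channel ⊃ inform_permit). Since O(mute_channel) holds, K gives O(inform_permit).
So O(inform_permit) holds — inform_permit is obligatory. None of the other listed options is made obligatory by any chain of premises.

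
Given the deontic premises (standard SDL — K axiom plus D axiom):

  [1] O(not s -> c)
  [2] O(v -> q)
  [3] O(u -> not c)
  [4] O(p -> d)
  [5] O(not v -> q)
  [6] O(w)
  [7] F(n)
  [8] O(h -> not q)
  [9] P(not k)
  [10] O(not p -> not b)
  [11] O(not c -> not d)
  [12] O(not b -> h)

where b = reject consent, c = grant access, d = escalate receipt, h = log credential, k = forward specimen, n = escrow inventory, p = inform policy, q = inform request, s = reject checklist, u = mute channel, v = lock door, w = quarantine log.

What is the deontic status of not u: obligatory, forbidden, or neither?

Obligatory

Premises 2 and 5 are O(v -> q) and O(not v -> q); every ideal world satisfies v or not v, so in either case q holds — hence O(q).
Premise 8 is O(h -> not q); contrapositively O(q -> not h). Since O(q) holds, K gives O(not h).
Premise 12, O(not b -> h), contraposes to O(not h -> b); with O(not h) we get O(b).
Premise 10 is O(not p -> not b); contrapositively O(b -> p). Since O(b) holds, K gives O(p).
Applying K to premise 4 (O(p -> d)) and O(p) yields O(d).
Premise 11 is O(not c -> not d); contrapositively O(d -> c). Since O(d) holds, K gives O(c).
The contrapositive of premise 3 (O(u -> not c)) is O(c -> not u), and O(c) is already established, so O(not u).
Premises 1, 6, 7, 9 do not contribute to this derivation.
Hence not u is obligatory.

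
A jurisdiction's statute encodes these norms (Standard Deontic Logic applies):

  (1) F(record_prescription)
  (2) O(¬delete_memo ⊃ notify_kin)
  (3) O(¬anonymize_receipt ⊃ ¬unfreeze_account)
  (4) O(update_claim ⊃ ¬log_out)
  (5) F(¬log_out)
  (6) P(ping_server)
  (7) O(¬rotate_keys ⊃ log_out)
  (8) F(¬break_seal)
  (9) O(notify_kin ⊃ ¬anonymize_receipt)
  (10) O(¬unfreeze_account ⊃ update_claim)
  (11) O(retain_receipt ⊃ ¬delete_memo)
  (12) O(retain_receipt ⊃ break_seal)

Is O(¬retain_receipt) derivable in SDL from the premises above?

Yes

F(¬log_out) at premise 5 means O(log_out).
Premise 4 is O(update_claim ⊃ ¬log_out); contrapositively O(log_out ⊃ ¬update_claim). Since O(log_out) holds, K gives O(¬update_claim).
Premise 10 is O(¬unfreeze_account ⊃ update_claim); contrapositively O(¬update_claim ⊃ unfreeze_account). Since O(¬update_claim) holds, K gives O(unfreeze_account).
Premise 3 is O(¬anonymize_receipt ⊃ ¬unfreeze_account); contrapositively O(unfreeze_account ⊃ anonymize_receipt). Since O(unfreeze_account) holds, K gives O(anonymize_receipt).
The contrapositive of premise 9 (O(notify_kin ⊃ ¬anonymize_receipt)) is O(anonymize_receipt ⊃ ¬notify_kin), and O(anonymize_receipt) is already established, so O(¬notify_kin).
The contrapositive of premise 2 (O(¬delete_memo ⊃ notify_kin)) is O(¬notify_kin ⊃ delete_memo), and O(¬notify_kin) is already established, so O(delete_memo).
Premise 11, O(retain_receipt ⊃ ¬delete_memo), contraposes to O(delete_memo ⊃ ¬retain_receipt); with O(delete_memo) we get O(¬retain_receipt).
Premises 1, 6, 7, 8, 12 do not contribute to this derivation.
So O(¬retain_receipt) follows.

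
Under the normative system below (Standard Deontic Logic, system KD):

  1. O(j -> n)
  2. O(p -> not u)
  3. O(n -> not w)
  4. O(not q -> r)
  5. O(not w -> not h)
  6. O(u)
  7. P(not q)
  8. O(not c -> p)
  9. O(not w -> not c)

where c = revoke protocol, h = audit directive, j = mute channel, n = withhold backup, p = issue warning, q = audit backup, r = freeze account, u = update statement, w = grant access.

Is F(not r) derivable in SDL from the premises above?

Premise 4 is O(not q -> r), but O(not q) is not derivable from the premises (the permission P(not q) asserts only not O(q), not O(not q)), so it does not yield O(r).
No other premise forces O(r). An ideal world satisfying every premise can still have not r true, so F(not r) is not derivable.

No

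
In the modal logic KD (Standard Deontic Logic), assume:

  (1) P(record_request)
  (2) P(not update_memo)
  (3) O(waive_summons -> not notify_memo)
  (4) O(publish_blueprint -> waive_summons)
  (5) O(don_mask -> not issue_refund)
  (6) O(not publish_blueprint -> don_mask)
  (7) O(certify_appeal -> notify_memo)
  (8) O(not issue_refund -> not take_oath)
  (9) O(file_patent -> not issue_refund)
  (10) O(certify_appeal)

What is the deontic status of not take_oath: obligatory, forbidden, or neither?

From premise 10 we have O(certify_appeal).
From O(certify_appeal) and premise 7, O(certify_appeal -> notify_memo), we obtain O(notify_memo).
Premise 3, O(waive_summons -> not notify_memo), contraposes to O(notify_memo -> not waive_summons); with O(notify_memo) we get O(not waive_summons).
Premise 4, O(publish_blueprint -> waive_summons), contraposes to O(not waive_summons -> not publish_blueprint); with O(not waive_summons) we get O(not publish_blueprint).
Premise 6 is O(not publish_blueprint -> don_mask); since O(not publish_blueprint), deontic closure gives O(don_mask).
With premise 5, O(don_mask -> not issue_refund), the K-axiom yields O(not issue_refund).
From O(not issue_refund) and premise 8, O(not issue_refund -> not take_oath), we obtain O(not take_oath).
Premises 1, 2, 9 do not contribute to this derivation.
Hence not take_oath is obligatory.

Obligatory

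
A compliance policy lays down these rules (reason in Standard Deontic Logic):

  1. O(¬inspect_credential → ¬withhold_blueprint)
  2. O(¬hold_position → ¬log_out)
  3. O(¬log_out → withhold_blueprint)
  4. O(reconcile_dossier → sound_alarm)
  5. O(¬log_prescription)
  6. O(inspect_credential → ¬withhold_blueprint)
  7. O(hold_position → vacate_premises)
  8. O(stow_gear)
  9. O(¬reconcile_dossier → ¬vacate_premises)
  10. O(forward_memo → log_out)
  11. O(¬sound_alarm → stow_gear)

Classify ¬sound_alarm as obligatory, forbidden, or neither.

By case analysis on ¬inspect_credential: premise 1 gives O(¬inspect_credential → ¬withhold_blueprint) and premise 6 gives O(inspect_credential → ¬withhold_blueprint), so O(¬withhold_blueprint) either way.
Premise 3 is O(¬log_out → withhold_blueprint); contrapositively O(¬withhold_blueprint → log_out). Since O(¬withhold_blueprint) holds, K gives O(log_out).
The contrapositive of premise 2 (O(¬hold_position → ¬log_out)) is O(log_out → hold_position), and O(log_out) is already established, so O(hold_position).
Premise 7 is O(hold_position → vacate_premises); since O(hold_position), deontic closure gives O(vacate_premises).
Premise 9, O(¬reconcile_dossier → ¬vacate_premises), contraposes to O(vacate_premises → reconcile_dossier); with O(vacate_premises) we get O(reconcile_dossier).
Applying K to premise 4 (O(reconcile_dossier → sound_alarm)) and O(reconcile_dossier) yields O(sound_alarm).
Premises 5, 8, 10, 11 do not contribute to this derivation.
Thus O(sound_alarm), which is F(¬sound_alarm): ¬sound_alarm is forbidden.

Forbidden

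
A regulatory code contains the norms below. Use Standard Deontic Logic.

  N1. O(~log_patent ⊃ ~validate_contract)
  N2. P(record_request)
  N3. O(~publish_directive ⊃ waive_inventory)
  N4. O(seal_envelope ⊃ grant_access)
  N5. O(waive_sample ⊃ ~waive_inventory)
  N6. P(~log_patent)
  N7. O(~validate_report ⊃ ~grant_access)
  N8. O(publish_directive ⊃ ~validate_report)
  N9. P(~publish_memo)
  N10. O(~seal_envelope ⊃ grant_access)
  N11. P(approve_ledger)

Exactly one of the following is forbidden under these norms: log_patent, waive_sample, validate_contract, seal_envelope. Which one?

By case analysis on ~seal_envelope: premise 10 gives O(~seal_envelope ⊃ grant_access) and premise 4 gives O(seal_envelope ⊃ grant_access), so O(grant_access) either way.
Premise 7 is O(~validate_report ⊃ ~grant_access); contrapositively O(grant_access ⊃ validate_report). Since O(grant_access) holds, K gives O(validate_report).
Premise 8 is O(publish_directive ⊃ ~validate_report); contrapositively O(validate_report ⊃ ~publish_directive). Since O(validate_report) holds, K gives O(~publish_directive).
With premise 3, O(~publish_directive ⊃ waive_inventory), the K-axiom yields O(waive_inventory).
Premise 5, O(waive_sample ⊃ ~waive_inventory), contraposes to O(waive_inventory ⊃ ~waive_sample); with O(waive_inventory) we get O(~waive_sample).
So O(~waive_sample) holds, i.e. waive_sample is forbidden. None of the other listed options is forbidden under the premises.

waive_sample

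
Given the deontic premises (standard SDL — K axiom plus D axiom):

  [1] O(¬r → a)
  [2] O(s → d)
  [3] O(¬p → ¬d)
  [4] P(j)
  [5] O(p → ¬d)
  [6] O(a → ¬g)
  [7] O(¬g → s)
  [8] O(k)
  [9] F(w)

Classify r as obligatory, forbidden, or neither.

Premises 3 and 5 are O(¬p → ¬d) and O(p → ¬d); every ideal world satisfies ¬p or p, so in either case ¬d holds — hence O(¬d).
Premise 2 is O(s → d); contrapositively O(¬d → ¬s). Since O(¬d) holds, K gives O(¬s).
The contrapositive of premise 7 (O(¬g → s)) is O(¬s → g), and O(¬s) is already established, so O(g).
Premise 6 is O(a → ¬g); contrapositively O(g → ¬a). Since O(g) holds, K gives O(¬a).
Premise 1 is O(¬r → a); contrapositively O(¬a → r). Since O(¬a) holds, K gives O(r).
Premises 4, 8, 9 do not contribute to this derivation.
Hence r is obligatory.

Obligatory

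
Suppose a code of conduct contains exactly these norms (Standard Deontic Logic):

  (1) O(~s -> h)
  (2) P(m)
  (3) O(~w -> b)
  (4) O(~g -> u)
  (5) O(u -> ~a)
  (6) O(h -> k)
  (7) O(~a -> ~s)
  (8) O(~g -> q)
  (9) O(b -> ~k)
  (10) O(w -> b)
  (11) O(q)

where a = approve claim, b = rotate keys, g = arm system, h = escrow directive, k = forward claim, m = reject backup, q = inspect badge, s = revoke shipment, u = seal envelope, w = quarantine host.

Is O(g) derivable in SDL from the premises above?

Premises 3 and 10 are O(~w -> b) and O(w -> b); every ideal world satisfies ~w or w, so in either case b holds — hence O(b).
From O(b) and premise 9, O(b -> ~k), we obtain O(~k).
Premise 6 is O(h -> k); contrapositively O(~k -> ~h). Since O(~k) holds, K gives O(~h).
The contrapositive of premise 1 (O(~s -> h)) is O(~h -> s), and O(~h) is already established, so O(s).
Premise 7, O(~a -> ~s), contraposes to O(s -> a); with O(s) we get O(a).
Premise 5 is O(u -> ~a); contrapositively O(a -> ~u). Since O(a) holds, K gives O(~u).
The contrapositive of premise 4 (O(~g -> u)) is O(~u -> g), and O(~u) is already established, so O(g).
Premises 2, 8, 11 do not contribute to this derivation.
So O(g) follows.

Yes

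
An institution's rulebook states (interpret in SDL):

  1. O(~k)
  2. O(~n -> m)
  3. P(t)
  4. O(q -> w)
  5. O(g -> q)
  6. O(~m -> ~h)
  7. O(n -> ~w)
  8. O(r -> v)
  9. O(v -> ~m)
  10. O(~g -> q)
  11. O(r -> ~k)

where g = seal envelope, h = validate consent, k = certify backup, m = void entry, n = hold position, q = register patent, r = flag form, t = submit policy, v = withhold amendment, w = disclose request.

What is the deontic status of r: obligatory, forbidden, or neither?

Forbidden

Premises 5 and 10 are O(g -> q) and O(~g -> q); every ideal world satisfies g or ~g, so in either case q holds — hence O(q).
With premise 4, O(q -> w), the K-axiom yields O(w).
Premise 7, O(n -> ~w), contraposes to O(w -> ~n); with O(w) we get O(~n).
Applying K to premise 2 (O(~n -> m)) and O(~n) yields O(m).
Premise 9 is O(v -> ~m); contrapositively O(m -> ~v). Since O(m) holds, K gives O(~v).
Premise 8, O(r -> v), contraposes to O(~v -> ~r); with O(~v) we get O(~r).
Premises 1, 3, 6, 11 do not contribute to this derivation.
Thus O(~r), which is F(r): r is forbidden.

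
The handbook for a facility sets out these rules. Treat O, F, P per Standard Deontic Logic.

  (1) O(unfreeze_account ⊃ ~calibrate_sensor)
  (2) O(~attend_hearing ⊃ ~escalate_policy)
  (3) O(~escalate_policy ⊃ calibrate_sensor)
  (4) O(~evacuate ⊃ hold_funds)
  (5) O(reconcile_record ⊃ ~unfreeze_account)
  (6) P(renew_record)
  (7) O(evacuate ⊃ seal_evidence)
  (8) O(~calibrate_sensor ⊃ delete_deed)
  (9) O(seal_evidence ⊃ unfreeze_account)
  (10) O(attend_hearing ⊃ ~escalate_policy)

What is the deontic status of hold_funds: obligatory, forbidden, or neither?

Premises 10 and 2 cover both cases: O(attend_hearing ⊃ ~escalate_policy) and O(~attend_hearing ⊃ ~escalate_policy). Since attend_hearing ∨ ~attend_hearing is a tautology, O(~escalate_policy) follows.
Premise 3 is O(~escalate_policy ⊃ calibrate_sensor); since O(~escalate_policy), deontic closure gives O(calibrate_sensor).
The contrapositive of premise 1 (O(unfreeze_account ⊃ ~calibrate_sensor)) is O(calibrate_sensor ⊃ ~unfreeze_account), and O(calibrate_sensor) is already established, so O(~unfreeze_account).
Premise 9, O(seal_evidence ⊃ unfreeze_account), contraposes to O(~unfreeze_account ⊃ ~seal_evidence); with O(~unfreeze_account) we get O(~seal_evidence).
The contrapositive of premise 7 (O(evacuate ⊃ seal_evidence)) is O(~seal_evidence ⊃ ~evacuate), and O(~seal_evidence) is already established, so O(~evacuate).
Applying K to premise 4 (O(~evacuate ⊃ hold_funds)) and O(~evacuate) yields O(hold_funds).
Premises 5, 6, 8 do not contribute to this derivation.
Hence hold_funds is obligatory.

Obligatory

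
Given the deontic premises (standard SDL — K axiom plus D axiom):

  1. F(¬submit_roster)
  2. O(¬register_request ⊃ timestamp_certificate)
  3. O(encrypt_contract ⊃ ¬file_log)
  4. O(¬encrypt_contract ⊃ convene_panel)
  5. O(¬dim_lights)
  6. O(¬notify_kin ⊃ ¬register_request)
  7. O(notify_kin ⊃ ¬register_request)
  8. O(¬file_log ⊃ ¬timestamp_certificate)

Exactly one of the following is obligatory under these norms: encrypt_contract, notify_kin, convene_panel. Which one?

Premises 6 and 7 are O(¬notify_kin ⊃ ¬register_request) and O(notify_kin ⊃ ¬register_request); every ideal world satisfies ¬notify_kin or notify_kin, so in either case ¬register_request holds — hence O(¬register_request).
With premise 2, O(¬register_request ⊃ timestamp_certificate), the K-axiom yields O(timestamp_certificate).
Premise 8, O(¬file_log ⊃ ¬timestamp_certificate), contraposes to O(timestamp_certificate ⊃ file_log); with O(timestamp_certificate) we get O(file_log).
Premise 3 is O(encrypt_contract ⊃ ¬file_log); contrapositively O(file_log ⊃ ¬encrypt_contract). Since O(file_log) holds, K gives O(¬encrypt_contract).
Premise 4 is O(¬encrypt_contract ⊃ convene_panel); since O(¬encrypt_contract), deontic closure gives O(convene_panel).
So O(convene_panel) holds — convene_panel is obligatory. None of the other listed options is made obligatory by any chain of premises.

convene_panel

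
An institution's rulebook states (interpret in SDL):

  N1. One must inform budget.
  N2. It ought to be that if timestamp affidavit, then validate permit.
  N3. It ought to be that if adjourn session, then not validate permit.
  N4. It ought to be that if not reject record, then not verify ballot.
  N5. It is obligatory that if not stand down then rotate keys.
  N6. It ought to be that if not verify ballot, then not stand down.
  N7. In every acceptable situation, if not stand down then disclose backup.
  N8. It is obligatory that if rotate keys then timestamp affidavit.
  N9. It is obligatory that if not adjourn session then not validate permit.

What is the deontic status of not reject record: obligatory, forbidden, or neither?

Forbidden

Premises 9 and 3 are O(¬adjourn_session → ¬validate_permit) and O(adjourn_session → ¬validate_permit); every ideal world satisfies ¬adjourn_session or adjourn_session, so in either case ¬validate_permit holds — hence O(¬validate_permit).
The contrapositive of premise 2 (O(timestamp_affidavit → validate_permit)) is O(¬validate_permit → ¬timestamp_affidavit), and O(¬validate_permit) is already established, so O(¬timestamp_affidavit).
Premise 8 is O(rotate_keys → timestamp_affidavit); contrapositively O(¬timestamp_affidavit → ¬rotate_keys). Since O(¬timestamp_affidavit) holds, K gives O(¬rotate_keys).
The contrapositive of premise 5 (O(¬stand_down → rotate_keys)) is O(¬rotate_keys → stand_down), and O(¬rotate_keys) is already established, so O(stand_down).
The contrapositive of premise 6 (O(¬verify_ballot → ¬stand_down)) is O(stand_down → verify_ballot), and O(stand_down) is already established, so O(verify_ballot).
Premise 4 is O(¬reject_record → ¬verify_ballot); contrapositively O(verify_ballot → reject_record). Since O(verify_ballot) holds, K gives O(reject_record).
Premises 1, 7 do not contribute to this derivation.
Thus O(reject_record), which is F(¬reject_record): ¬reject_record is forbidden.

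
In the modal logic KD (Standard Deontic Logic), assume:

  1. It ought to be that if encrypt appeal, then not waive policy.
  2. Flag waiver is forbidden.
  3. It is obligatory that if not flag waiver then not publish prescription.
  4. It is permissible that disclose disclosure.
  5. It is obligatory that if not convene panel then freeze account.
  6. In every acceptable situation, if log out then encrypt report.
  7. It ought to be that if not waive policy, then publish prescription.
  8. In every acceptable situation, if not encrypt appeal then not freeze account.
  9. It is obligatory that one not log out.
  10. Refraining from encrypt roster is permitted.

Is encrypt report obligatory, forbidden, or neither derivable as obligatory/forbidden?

Premise 6 is O(log_out → encrypt_report), but O(log_out) is not derivable from the premises, so it does not yield O(encrypt_report).
No premise or chain of K-axiom applications forces O(encrypt_report), and none forces O(¬encrypt_report). So encrypt_report is neither obligatory nor forbidden under these norms.

Neither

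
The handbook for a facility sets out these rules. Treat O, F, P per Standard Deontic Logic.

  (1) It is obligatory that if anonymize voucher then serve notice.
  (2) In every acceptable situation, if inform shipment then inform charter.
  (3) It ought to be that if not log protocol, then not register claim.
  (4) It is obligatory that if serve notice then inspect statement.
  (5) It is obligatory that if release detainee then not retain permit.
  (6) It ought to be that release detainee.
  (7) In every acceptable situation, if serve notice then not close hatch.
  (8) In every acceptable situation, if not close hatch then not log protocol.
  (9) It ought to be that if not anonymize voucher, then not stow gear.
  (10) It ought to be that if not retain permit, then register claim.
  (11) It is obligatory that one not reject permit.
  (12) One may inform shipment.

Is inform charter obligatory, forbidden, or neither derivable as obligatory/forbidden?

Neither

Premise 2 is O(inform_shipment → inform_charter), but O(inform_shipment) is not derivable from the premises (the permission P(inform_shipment) asserts only ¬O(¬inform_shipment), not O(inform_shipment)), so it does not yield O(inform_charter).
No premise or chain of K-axiom applications forces O(inform_charter), and none forces O(¬inform_charter). So inform_charter is neither obligatory nor forbidden under these norms.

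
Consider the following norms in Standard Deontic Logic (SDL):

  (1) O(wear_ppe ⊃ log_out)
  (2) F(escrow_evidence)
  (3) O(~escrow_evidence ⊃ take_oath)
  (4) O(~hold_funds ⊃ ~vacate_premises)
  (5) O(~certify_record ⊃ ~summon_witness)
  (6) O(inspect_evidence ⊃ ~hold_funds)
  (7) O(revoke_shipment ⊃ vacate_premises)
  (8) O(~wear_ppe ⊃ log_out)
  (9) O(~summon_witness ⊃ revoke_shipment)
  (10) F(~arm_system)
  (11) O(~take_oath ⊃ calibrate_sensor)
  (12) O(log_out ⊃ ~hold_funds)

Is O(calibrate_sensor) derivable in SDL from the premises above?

Premise 11 is O(~take_oath ⊃ calibrate_sensor), but O(~take_oath) is not derivable from the premises, so it does not yield O(calibrate_sensor).
No other premise forces O(calibrate_sensor). An ideal world satisfying every premise can still have calibrate_sensor false, so O(calibrate_sensor) is not derivable.

No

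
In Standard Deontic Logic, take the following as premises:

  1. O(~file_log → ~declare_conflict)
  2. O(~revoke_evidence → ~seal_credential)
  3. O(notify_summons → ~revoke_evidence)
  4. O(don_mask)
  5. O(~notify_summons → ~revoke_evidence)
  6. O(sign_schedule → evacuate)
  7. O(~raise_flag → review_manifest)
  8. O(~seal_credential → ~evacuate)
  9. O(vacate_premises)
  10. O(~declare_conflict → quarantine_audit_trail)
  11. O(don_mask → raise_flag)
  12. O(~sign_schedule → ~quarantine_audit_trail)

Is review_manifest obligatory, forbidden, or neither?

Neither

Premise 7 is O(~raise_flag → review_manifest), but O(~raise_flag) is not derivable from the premises, so it does not yield O(review_manifest).
No premise or chain of K-axiom applications forces O(review_manifest), and none forces O(~review_manifest). So review_manifest is neither obligatory nor forbidden under these norms.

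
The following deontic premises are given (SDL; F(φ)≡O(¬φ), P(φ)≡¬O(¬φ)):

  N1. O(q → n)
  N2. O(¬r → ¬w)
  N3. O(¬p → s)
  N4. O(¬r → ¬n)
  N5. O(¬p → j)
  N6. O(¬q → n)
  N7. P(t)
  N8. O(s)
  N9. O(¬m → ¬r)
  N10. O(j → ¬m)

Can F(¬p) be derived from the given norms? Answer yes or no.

Yes

Premises 1 and 6 are O(q → n) and O(¬q → n); every ideal world satisfies q or ¬q, so in either case n holds — hence O(n).
Premise 4 is O(¬r → ¬n); contrapositively O(n → r). Since O(n) holds, K gives O(r).
Premise 9, O(¬m → ¬r), contraposes to O(r → m); with O(r) we get O(m).
Premise 10, O(j → ¬m), contraposes to O(m → ¬j); with O(m) we get O(¬j).
The contrapositive of premise 5 (O(¬p → j)) is O(¬j → p), and O(¬j) is already established, so O(p).
Premises 2, 3, 7, 8 do not contribute to this derivation.
So O(p) holds, i.e. F(¬p). The claim follows.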